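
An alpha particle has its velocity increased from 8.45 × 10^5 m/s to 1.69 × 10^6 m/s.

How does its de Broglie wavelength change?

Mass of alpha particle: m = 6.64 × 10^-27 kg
The wavelength decreases by a factor of 2.

Using λ = h/(mv):

Initial wavelength: λ₁ = h/(mv₁) = 1.18 × 10^-13 m
Final wavelength: λ₂ = h/(mv₂) = 5.90 × 10^-14 m

Since λ ∝ 1/v, when velocity increases by a factor of 2, the wavelength decreases by a factor of 2.

λ₂/λ₁ = v₁/v₂ = 1/2

The wavelength decreases by a factor of 2.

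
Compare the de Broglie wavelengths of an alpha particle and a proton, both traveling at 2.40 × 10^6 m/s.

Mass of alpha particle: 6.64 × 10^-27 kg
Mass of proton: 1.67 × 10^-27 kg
The proton has the longer wavelength.

Using λ = h/(mv), since both particles have the same velocity, the wavelength depends only on mass.

For alpha particle: λ₁ = h/(m₁v) = 4.16 × 10^-14 m
For proton: λ₂ = h/(m₂v) = 1.65 × 10^-13 m

Since λ ∝ 1/m at constant velocity, the lighter particle has the longer wavelength.

The proton has the longer de Broglie wavelength.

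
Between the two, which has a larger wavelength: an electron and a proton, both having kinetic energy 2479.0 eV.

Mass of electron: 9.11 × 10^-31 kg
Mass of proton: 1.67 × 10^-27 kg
The electron has the longer wavelength.

Using λ = h/√(2mKE):

For electron: λ₁ = h/√(2m₁KE) = 2.46 × 10^-11 m
For proton: λ₂ = h/√(2m₂KE) = 5.75 × 10^-13 m

Since λ ∝ 1/√m at constant kinetic energy, the lighter particle has the longer wavelength.

The electron has the longer de Broglie wavelength.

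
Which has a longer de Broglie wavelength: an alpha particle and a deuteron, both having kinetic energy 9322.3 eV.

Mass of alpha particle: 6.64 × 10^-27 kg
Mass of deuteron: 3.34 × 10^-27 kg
The deuteron has the longer wavelength.

Using λ = h/√(2mKE):

For alpha particle: λ₁ = h/√(2m₁KE) = 1.49 × 10^-13 m
For deuteron: λ₂ = h/√(2m₂KE) = 2.10 × 10^-13 m

Since λ ∝ 1/√m at constant kinetic energy, the lighter particle has the longer wavelength.

The deuteron has the longer de Broglie wavelength.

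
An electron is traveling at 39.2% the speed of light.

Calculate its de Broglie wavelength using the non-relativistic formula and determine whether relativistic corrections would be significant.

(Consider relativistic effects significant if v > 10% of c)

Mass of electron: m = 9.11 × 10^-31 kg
Yes, relativistic corrections are needed.

Using the non-relativistic de Broglie formula λ = h/(mv):

v = 39.2% × c = 1.175 × 10^8 m/s

λ = h/(mv)
λ = (6.626 × 10^-34 J·s) / (9.11 × 10^-31 kg × 1.175 × 10^8 m/s)
λ = 6.19 × 10^-12 m

Since v = 39.2% of c > 10% of c, relativistic corrections ARE significant and the actual wavelength would differ from this non-relativistic estimate.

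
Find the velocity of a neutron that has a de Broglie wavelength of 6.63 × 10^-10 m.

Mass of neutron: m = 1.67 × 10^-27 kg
5.98 × 10^2 m/s

From the de Broglie relation λ = h/(mv), we solve for v:

v = h/(mλ)
v = (6.626 × 10^-34 J·s) / (1.67 × 10^-27 kg × 6.63 × 10^-10 m)
v = 5.98 × 10^2 m/s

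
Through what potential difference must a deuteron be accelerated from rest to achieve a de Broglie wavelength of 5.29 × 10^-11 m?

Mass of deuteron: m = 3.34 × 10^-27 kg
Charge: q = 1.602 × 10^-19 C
1.47 × 10^-1 V

From λ = h/√(2mqV), we solve for V:

λ² = h²/(2mqV)
V = h²/(2mqλ²)
V = (6.626 × 10^-34 J·s)² / (2 × 3.34 × 10^-27 kg × 1.602 × 10^-19 C × (5.29 × 10^-11 m)²)
V = 1.47 × 10^-1 V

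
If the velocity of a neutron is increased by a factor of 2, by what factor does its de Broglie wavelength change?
The wavelength decreases by a factor of 2.

From λ = h/(mv), the wavelength is inversely proportional to velocity:

λ ∝ 1/v

If v → 2v, then λ → λ/2

When velocity is increased by a factor of 2, the wavelength decreases by a factor of 2.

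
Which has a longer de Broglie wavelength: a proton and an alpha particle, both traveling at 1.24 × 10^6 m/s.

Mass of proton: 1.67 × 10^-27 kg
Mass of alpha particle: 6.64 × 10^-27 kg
The proton has the longer wavelength.

Using λ = h/(mv), since both particles have the same velocity, the wavelength depends only on mass.

For proton: λ₁ = h/(m₁v) = 3.20 × 10^-13 m
For alpha particle: λ₂ = h/(m₂v) = 8.05 × 10^-14 m

Since λ ∝ 1/m at constant velocity, the lighter particle has the longer wavelength.

The proton has the longer de Broglie wavelength.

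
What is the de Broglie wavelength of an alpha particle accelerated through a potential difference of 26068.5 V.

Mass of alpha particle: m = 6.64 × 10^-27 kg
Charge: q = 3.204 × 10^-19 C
6.29 × 10^-14 m

When a particle is accelerated through voltage V, it gains kinetic energy KE = qV.

The de Broglie wavelength is then λ = h/√(2mqV):

λ = h/√(2mqV)
λ = (6.626 × 10^-34 J·s) / √(2 × 6.64 × 10^-27 kg × 3.204 × 10^-19 C × 26068.5 V)
λ = 6.29 × 10^-14 m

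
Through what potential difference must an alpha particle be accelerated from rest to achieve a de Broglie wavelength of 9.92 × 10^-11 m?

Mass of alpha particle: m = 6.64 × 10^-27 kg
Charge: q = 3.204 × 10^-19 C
1.05 × 10^-2 V

From λ = h/√(2mqV), we solve for V:

λ² = h²/(2mqV)
V = h²/(2mqλ²)
V = (6.626 × 10^-34 J·s)² / (2 × 6.64 × 10^-27 kg × 3.204 × 10^-19 C × (9.92 × 10^-11 m)²)
V = 1.05 × 10^-2 V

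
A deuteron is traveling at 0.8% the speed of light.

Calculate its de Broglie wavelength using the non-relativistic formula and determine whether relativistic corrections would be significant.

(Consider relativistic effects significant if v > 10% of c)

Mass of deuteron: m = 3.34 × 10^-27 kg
No, relativistic corrections are not needed.

Using the non-relativistic de Broglie formula λ = h/(mv):

v = 0.8% × c = 2.398 × 10^6 m/s

λ = h/(mv)
λ = (6.626 × 10^-34 J·s) / (3.34 × 10^-27 kg × 2.398 × 10^6 m/s)
λ = 8.27 × 10^-14 m

Since v = 0.8% of c < 10% of c, relativistic corrections are NOT significant and this non-relativistic result is a good approximation.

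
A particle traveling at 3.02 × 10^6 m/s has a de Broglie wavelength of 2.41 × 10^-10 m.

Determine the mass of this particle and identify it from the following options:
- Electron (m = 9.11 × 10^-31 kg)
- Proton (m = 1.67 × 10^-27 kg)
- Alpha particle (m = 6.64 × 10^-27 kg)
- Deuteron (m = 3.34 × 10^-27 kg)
The particle is an electron.

From λ = h/(mv), solve for mass:

m = h/(λv)
m = (6.626 × 10^-34 J·s) / (2.41 × 10^-10 m × 3.02 × 10^6 m/s)
m = 9.10 × 10^-31 kg

Comparing with the listed masses, this is closest to an electron.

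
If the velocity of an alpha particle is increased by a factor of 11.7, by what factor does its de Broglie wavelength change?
The wavelength decreases by a factor of 11.7.

From λ = h/(mv), the wavelength is inversely proportional to velocity:

λ ∝ 1/v

If v → 11.7v, then λ → λ/11.7

When velocity is increased by a factor of 11.7, the wavelength decreases by a factor of 11.7.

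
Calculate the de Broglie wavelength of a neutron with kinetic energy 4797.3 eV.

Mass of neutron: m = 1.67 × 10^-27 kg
4.14 × 10^-13 m

Using λ = h/√(2mKE):

First convert KE to Joules: KE = 4797.3 eV = 7.686 × 10^-16 J

λ = h/√(2mKE)
λ = (6.626 × 10^-34 J·s) / √(2 × 1.67 × 10^-27 kg × 7.686 × 10^-16 J)
λ = 4.14 × 10^-13 m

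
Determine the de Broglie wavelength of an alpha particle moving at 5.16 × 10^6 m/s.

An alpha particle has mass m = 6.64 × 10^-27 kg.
1.93 × 10^-14 m

Using the de Broglie relation λ = h/(mv):

λ = h/(mv)
λ = (6.626 × 10^-34 J·s) / (6.64 × 10^-27 kg × 5.16 × 10^6 m/s)
λ = 1.93 × 10^-14 m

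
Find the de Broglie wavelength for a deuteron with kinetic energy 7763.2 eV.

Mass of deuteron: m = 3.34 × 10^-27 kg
2.30 × 10^-13 m

Using λ = h/√(2mKE):

First convert KE to Joules: KE = 7763.2 eV = 1.244 × 10^-15 J

λ = h/√(2mKE)
λ = (6.626 × 10^-34 J·s) / √(2 × 3.34 × 10^-27 kg × 1.244 × 10^-15 J)
λ = 2.30 × 10^-13 m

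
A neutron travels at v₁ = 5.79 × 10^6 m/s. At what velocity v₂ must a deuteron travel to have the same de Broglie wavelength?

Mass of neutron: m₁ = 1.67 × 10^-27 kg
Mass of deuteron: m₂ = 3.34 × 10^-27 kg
v₂ = 2.90 × 10^6 m/s

For equal de Broglie wavelengths: λ₁ = λ₂

h/(m₁v₁) = h/(m₂v₂)
m₁v₁ = m₂v₂
v₂ = v₁ · (m₁/m₂)

v₂ = 5.79 × 10^6 m/s × (1.67 × 10^-27 kg / 3.34 × 10^-27 kg)
v₂ = 2.90 × 10^6 m/s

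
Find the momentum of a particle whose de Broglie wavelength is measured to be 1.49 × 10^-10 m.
4.45 × 10^-24 kg·m/s

From the de Broglie relation λ = h/p, we solve for p:

p = h/λ
p = (6.626 × 10^-34 J·s) / (1.49 × 10^-10 m)
p = 4.45 × 10^-24 kg·m/s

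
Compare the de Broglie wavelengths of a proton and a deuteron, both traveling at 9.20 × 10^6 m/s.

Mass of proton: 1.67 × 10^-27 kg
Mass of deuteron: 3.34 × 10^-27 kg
The proton has the longer wavelength.

Using λ = h/(mv), since both particles have the same velocity, the wavelength depends only on mass.

For proton: λ₁ = h/(m₁v) = 4.31 × 10^-14 m
For deuteron: λ₂ = h/(m₂v) = 2.16 × 10^-14 m

Since λ ∝ 1/m at constant velocity, the lighter particle has the longer wavelength.

The proton has the longer de Broglie wavelength.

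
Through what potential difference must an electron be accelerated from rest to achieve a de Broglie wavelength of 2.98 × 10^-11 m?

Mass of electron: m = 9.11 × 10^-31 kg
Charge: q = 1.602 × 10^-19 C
1.69 × 10^3 V

From λ = h/√(2mqV), we solve for V:

λ² = h²/(2mqV)
V = h²/(2mqλ²)
V = (6.626 × 10^-34 J·s)² / (2 × 9.11 × 10^-31 kg × 1.602 × 10^-19 C × (2.98 × 10^-11 m)²)
V = 1.69 × 10^3 V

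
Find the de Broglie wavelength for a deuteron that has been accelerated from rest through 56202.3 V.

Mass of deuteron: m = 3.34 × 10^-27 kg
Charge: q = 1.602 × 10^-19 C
8.54 × 10^-14 m

When a particle is accelerated through voltage V, it gains kinetic energy KE = qV.

The de Broglie wavelength is then λ = h/√(2mqV):

λ = h/√(2mqV)
λ = (6.626 × 10^-34 J·s) / √(2 × 3.34 × 10^-27 kg × 1.602 × 10^-19 C × 56202.3 V)
λ = 8.54 × 10^-14 m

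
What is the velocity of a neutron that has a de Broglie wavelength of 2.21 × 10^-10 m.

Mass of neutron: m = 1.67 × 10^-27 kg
1.80 × 10^3 m/s

From the de Broglie relation λ = h/(mv), we solve for v:

v = h/(mλ)
v = (6.626 × 10^-34 J·s) / (1.67 × 10^-27 kg × 2.21 × 10^-10 m)
v = 1.80 × 10^3 m/s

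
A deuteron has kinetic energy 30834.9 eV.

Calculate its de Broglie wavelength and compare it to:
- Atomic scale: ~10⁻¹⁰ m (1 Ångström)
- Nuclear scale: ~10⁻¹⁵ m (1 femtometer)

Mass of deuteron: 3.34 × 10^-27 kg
λ = 1.15 × 10^-13 m, which is between nuclear and atomic scales.

Using λ = h/√(2mKE):

KE = 30834.9 eV = 4.940 × 10^-15 J

λ = h/√(2mKE)
λ = (6.626 × 10^-34 J·s) / √(2 × 3.34 × 10^-27 kg × 4.940 × 10^-15 J)
λ = 1.15 × 10^-13 m

Comparison:
- Atomic scale (10⁻¹⁰ m): λ is 0.0012× this size
- Nuclear scale (10⁻¹⁵ m): λ is 1.2e+02× this size

The wavelength is between nuclear and atomic scales.

This wavelength is appropriate for probing atomic structure but too large for nuclear physics experiments.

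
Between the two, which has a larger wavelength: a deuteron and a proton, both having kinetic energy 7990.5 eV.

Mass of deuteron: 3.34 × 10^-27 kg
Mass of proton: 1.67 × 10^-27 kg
The proton has the longer wavelength.

Using λ = h/√(2mKE):

For deuteron: λ₁ = h/√(2m₁KE) = 2.27 × 10^-13 m
For proton: λ₂ = h/√(2m₂KE) = 3.20 × 10^-13 m

Since λ ∝ 1/√m at constant kinetic energy, the lighter particle has the longer wavelength.

The proton has the longer de Broglie wavelength.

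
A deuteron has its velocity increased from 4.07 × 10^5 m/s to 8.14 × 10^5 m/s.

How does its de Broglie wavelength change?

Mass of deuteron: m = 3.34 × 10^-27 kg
The wavelength decreases by a factor of 2.

Using λ = h/(mv):

Initial wavelength: λ₁ = h/(mv₁) = 4.87 × 10^-13 m
Final wavelength: λ₂ = h/(mv₂) = 2.44 × 10^-13 m

Since λ ∝ 1/v, when velocity increases by a factor of 2, the wavelength decreases by a factor of 2.

λ₂/λ₁ = v₁/v₂ = 1/2

The wavelength decreases by a factor of 2.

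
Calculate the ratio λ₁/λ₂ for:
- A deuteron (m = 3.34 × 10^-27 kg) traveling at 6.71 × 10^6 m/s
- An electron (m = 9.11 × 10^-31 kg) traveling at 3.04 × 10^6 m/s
λ₁/λ₂ = 1.24 × 10^-4

Using λ = h/(mv):

λ₁ = h/(m₁v₁) = 2.96 × 10^-14 m
λ₂ = h/(m₂v₂) = 2.39 × 10^-10 m

Ratio λ₁/λ₂ = (m₂v₂)/(m₁v₁)
         = (9.11 × 10^-31 kg × 3.04 × 10^6 m/s) / (3.34 × 10^-27 kg × 6.71 × 10^6 m/s)
         = 1.24 × 10^-4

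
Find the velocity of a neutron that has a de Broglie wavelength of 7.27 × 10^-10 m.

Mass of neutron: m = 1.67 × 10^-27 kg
5.46 × 10^2 m/s

From the de Broglie relation λ = h/(mv), we solve for v:

v = h/(mλ)
v = (6.626 × 10^-34 J·s) / (1.67 × 10^-27 kg × 7.27 × 10^-10 m)
v = 5.46 × 10^2 m/s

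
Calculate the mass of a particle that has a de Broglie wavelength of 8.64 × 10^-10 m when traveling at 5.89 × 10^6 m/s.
1.30 × 10^-31 kg

From the de Broglie relation λ = h/(mv), we solve for m:

m = h/(λv)
m = (6.626 × 10^-34 J·s) / (8.64 × 10^-10 m × 5.89 × 10^6 m/s)
m = 1.30 × 10^-31 kg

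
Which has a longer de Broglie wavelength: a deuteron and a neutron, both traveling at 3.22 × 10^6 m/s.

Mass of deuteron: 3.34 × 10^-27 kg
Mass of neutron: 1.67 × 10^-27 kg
The neutron has the longer wavelength.

Using λ = h/(mv), since both particles have the same velocity, the wavelength depends only on mass.

For deuteron: λ₁ = h/(m₁v) = 6.16 × 10^-14 m
For neutron: λ₂ = h/(m₂v) = 1.23 × 10^-13 m

Since λ ∝ 1/m at constant velocity, the lighter particle has the longer wavelength.

The neutron has the longer de Broglie wavelength.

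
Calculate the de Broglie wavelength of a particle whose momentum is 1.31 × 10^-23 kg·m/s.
5.06 × 10^-11 m

Using the de Broglie relation λ = h/p:

λ = h/p
λ = (6.626 × 10^-34 J·s) / (1.31 × 10^-23 kg·m/s)
λ = 5.06 × 10^-11 m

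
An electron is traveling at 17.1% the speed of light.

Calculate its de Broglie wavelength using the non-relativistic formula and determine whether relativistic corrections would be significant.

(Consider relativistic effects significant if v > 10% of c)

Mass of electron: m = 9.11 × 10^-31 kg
Yes, relativistic corrections are needed.

Using the non-relativistic de Broglie formula λ = h/(mv):

v = 17.1% × c = 5.126 × 10^7 m/s

λ = h/(mv)
λ = (6.626 × 10^-34 J·s) / (9.11 × 10^-31 kg × 5.126 × 10^7 m/s)
λ = 1.42 × 10^-11 m

Since v = 17.1% of c > 10% of c, relativistic corrections ARE significant and the actual wavelength would differ from this non-relativistic estimate.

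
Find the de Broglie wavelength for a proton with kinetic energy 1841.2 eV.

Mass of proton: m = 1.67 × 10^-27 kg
6.68 × 10^-13 m

Using λ = h/√(2mKE):

First convert KE to Joules: KE = 1841.2 eV = 2.950 × 10^-16 J

λ = h/√(2mKE)
λ = (6.626 × 10^-34 J·s) / √(2 × 1.67 × 10^-27 kg × 2.950 × 10^-16 J)
λ = 6.68 × 10^-13 m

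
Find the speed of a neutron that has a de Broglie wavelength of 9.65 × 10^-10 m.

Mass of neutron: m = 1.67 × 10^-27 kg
4.11 × 10^2 m/s

From the de Broglie relation λ = h/(mv), we solve for v:

v = h/(mλ)
v = (6.626 × 10^-34 J·s) / (1.67 × 10^-27 kg × 9.65 × 10^-10 m)
v = 4.11 × 10^2 m/s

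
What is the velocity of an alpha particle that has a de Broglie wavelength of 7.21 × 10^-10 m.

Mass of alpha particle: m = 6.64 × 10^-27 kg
1.38 × 10^2 m/s

From the de Broglie relation λ = h/(mv), we solve for v:

v = h/(mλ)
v = (6.626 × 10^-34 J·s) / (6.64 × 10^-27 kg × 7.21 × 10^-10 m)
v = 1.38 × 10^2 m/s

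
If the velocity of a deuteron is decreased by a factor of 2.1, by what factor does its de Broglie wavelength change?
The wavelength increases by a factor of 2.1.

From λ = h/(mv), the wavelength is inversely proportional to velocity:

λ ∝ 1/v

If v → v/2.1, then λ → 2.1λ

When velocity is decreased by a factor of 2.1, the wavelength increases by a factor of 2.1.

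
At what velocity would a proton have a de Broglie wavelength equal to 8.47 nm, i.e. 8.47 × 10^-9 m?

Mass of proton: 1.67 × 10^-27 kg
4.68 × 10^1 m/s

From λ = h/(mv), solve for v:

v = h/(mλ)
v = (6.626 × 10^-34 J·s) / (1.67 × 10^-27 kg × 8.47 × 10^-9 m)
v = 4.68 × 10^1 m/s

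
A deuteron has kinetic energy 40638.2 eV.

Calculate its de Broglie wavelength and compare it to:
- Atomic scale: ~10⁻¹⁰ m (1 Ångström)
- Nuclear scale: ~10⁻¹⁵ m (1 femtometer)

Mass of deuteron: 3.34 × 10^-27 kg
λ = 1.00 × 10^-13 m, which is between nuclear and atomic scales.

Using λ = h/√(2mKE):

KE = 40638.2 eV = 6.511 × 10^-15 J

λ = h/√(2mKE)
λ = (6.626 × 10^-34 J·s) / √(2 × 3.34 × 10^-27 kg × 6.511 × 10^-15 J)
λ = 1.00 × 10^-13 m

Comparison:
- Atomic scale (10⁻¹⁰ m): λ is 0.001× this size
- Nuclear scale (10⁻¹⁵ m): λ is 1e+02× this size

The wavelength is between nuclear and atomic scales.

This wavelength is appropriate for probing atomic structure but too large for nuclear physics experiments.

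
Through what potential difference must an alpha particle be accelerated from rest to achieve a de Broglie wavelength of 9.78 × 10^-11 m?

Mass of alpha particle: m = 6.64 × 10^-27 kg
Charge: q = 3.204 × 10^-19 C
1.08 × 10^-2 V

From λ = h/√(2mqV), we solve for V:

λ² = h²/(2mqV)
V = h²/(2mqλ²)
V = (6.626 × 10^-34 J·s)² / (2 × 6.64 × 10^-27 kg × 3.204 × 10^-19 C × (9.78 × 10^-11 m)²)
V = 1.08 × 10^-2 V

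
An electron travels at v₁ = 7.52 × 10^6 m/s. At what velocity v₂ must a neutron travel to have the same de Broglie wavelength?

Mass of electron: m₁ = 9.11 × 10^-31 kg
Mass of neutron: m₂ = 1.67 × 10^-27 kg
v₂ = 4.10 × 10^3 m/s

For equal de Broglie wavelengths: λ₁ = λ₂

h/(m₁v₁) = h/(m₂v₂)
m₁v₁ = m₂v₂
v₂ = v₁ · (m₁/m₂)

v₂ = 7.52 × 10^6 m/s × (9.11 × 10^-31 kg / 1.67 × 10^-27 kg)
v₂ = 4.10 × 10^3 m/s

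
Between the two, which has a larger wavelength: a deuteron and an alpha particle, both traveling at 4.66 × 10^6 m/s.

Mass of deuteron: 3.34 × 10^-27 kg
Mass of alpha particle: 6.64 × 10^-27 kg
The deuteron has the longer wavelength.

Using λ = h/(mv), since both particles have the same velocity, the wavelength depends only on mass.

For deuteron: λ₁ = h/(m₁v) = 4.26 × 10^-14 m
For alpha particle: λ₂ = h/(m₂v) = 2.14 × 10^-14 m

Since λ ∝ 1/m at constant velocity, the lighter particle has the longer wavelength.

The deuteron has the longer de Broglie wavelength.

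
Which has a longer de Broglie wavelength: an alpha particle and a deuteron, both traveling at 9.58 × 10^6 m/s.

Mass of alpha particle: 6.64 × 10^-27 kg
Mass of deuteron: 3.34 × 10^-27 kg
The deuteron has the longer wavelength.

Using λ = h/(mv), since both particles have the same velocity, the wavelength depends only on mass.

For alpha particle: λ₁ = h/(m₁v) = 1.04 × 10^-14 m
For deuteron: λ₂ = h/(m₂v) = 2.07 × 10^-14 m

Since λ ∝ 1/m at constant velocity, the lighter particle has the longer wavelength.

The deuteron has the longer de Broglie wavelength.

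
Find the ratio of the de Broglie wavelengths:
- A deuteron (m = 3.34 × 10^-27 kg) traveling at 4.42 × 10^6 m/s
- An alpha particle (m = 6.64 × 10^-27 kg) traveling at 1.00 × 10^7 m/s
λ₁/λ₂ = 4.50

Using λ = h/(mv):

λ₁ = h/(m₁v₁) = 4.49 × 10^-14 m
λ₂ = h/(m₂v₂) = 9.98 × 10^-15 m

Ratio λ₁/λ₂ = (m₂v₂)/(m₁v₁)
         = (6.64 × 10^-27 kg × 1.00 × 10^7 m/s) / (3.34 × 10^-27 kg × 4.42 × 10^6 m/s)
         = 4.50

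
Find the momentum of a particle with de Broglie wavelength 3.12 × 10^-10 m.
2.12 × 10^-24 kg·m/s

From the de Broglie relation λ = h/p, we solve for p:

p = h/λ
p = (6.626 × 10^-34 J·s) / (3.12 × 10^-10 m)
p = 2.12 × 10^-24 kg·m/s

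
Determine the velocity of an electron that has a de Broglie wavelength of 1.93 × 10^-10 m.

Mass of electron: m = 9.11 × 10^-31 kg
3.77 × 10^6 m/s

From the de Broglie relation λ = h/(mv), we solve for v:

v = h/(mλ)
v = (6.626 × 10^-34 J·s) / (9.11 × 10^-31 kg × 1.93 × 10^-10 m)
v = 3.77 × 10^6 m/s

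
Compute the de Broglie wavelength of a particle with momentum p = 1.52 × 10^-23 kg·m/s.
4.36 × 10^-11 m

Using the de Broglie relation λ = h/p:

λ = h/p
λ = (6.626 × 10^-34 J·s) / (1.52 × 10^-23 kg·m/s)
λ = 4.36 × 10^-11 m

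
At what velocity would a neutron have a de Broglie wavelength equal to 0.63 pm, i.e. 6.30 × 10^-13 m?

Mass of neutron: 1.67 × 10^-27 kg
6.30 × 10^5 m/s

From λ = h/(mv), solve for v:

v = h/(mλ)
v = (6.626 × 10^-34 J·s) / (1.67 × 10^-27 kg × 6.30 × 10^-13 m)
v = 6.30 × 10^5 m/s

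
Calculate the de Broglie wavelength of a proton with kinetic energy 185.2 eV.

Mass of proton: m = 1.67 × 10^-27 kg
2.10 × 10^-12 m

Using λ = h/√(2mKE):

First convert KE to Joules: KE = 185.2 eV = 2.967 × 10^-17 J

λ = h/√(2mKE)
λ = (6.626 × 10^-34 J·s) / √(2 × 1.67 × 10^-27 kg × 2.967 × 10^-17 J)
λ = 2.10 × 10^-12 m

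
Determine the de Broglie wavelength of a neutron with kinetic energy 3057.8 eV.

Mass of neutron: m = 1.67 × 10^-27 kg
5.18 × 10^-13 m

Using λ = h/√(2mKE):

First convert KE to Joules: KE = 3057.8 eV = 4.899 × 10^-16 J

λ = h/√(2mKE)
λ = (6.626 × 10^-34 J·s) / √(2 × 1.67 × 10^-27 kg × 4.899 × 10^-16 J)
λ = 5.18 × 10^-13 m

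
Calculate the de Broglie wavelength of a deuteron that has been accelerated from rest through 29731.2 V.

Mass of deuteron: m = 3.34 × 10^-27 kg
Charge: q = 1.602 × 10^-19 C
1.17 × 10^-13 m

When a particle is accelerated through voltage V, it gains kinetic energy KE = qV.

The de Broglie wavelength is then λ = h/√(2mqV):

λ = h/√(2mqV)
λ = (6.626 × 10^-34 J·s) / √(2 × 3.34 × 10^-27 kg × 1.602 × 10^-19 C × 29731.2 V)
λ = 1.17 × 10^-13 m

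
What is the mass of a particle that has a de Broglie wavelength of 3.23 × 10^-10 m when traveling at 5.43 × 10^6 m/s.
3.78 × 10^-31 kg

From the de Broglie relation λ = h/(mv), we solve for m:

m = h/(λv)
m = (6.626 × 10^-34 J·s) / (3.23 × 10^-10 m × 5.43 × 10^6 m/s)
m = 3.78 × 10^-31 kg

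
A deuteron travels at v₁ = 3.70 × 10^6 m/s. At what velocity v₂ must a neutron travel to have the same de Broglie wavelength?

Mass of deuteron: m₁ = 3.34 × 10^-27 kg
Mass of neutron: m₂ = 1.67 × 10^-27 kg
v₂ = 7.40 × 10^6 m/s

For equal de Broglie wavelengths: λ₁ = λ₂

h/(m₁v₁) = h/(m₂v₂)
m₁v₁ = m₂v₂
v₂ = v₁ · (m₁/m₂)

v₂ = 3.70 × 10^6 m/s × (3.34 × 10^-27 kg / 1.67 × 10^-27 kg)
v₂ = 7.40 × 10^6 m/s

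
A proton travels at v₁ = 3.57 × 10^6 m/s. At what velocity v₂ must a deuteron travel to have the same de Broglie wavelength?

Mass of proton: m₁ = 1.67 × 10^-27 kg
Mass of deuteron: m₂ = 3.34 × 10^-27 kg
v₂ = 1.78 × 10^6 m/s

For equal de Broglie wavelengths: λ₁ = λ₂

h/(m₁v₁) = h/(m₂v₂)
m₁v₁ = m₂v₂
v₂ = v₁ · (m₁/m₂)

v₂ = 3.57 × 10^6 m/s × (1.67 × 10^-27 kg / 3.34 × 10^-27 kg)
v₂ = 1.78 × 10^6 m/s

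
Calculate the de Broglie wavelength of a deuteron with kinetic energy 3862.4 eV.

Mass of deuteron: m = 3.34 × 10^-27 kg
3.26 × 10^-13 m

Using λ = h/√(2mKE):

First convert KE to Joules: KE = 3862.4 eV = 6.188 × 10^-16 J

λ = h/√(2mKE)
λ = (6.626 × 10^-34 J·s) / √(2 × 3.34 × 10^-27 kg × 6.188 × 10^-16 J)
λ = 3.26 × 10^-13 m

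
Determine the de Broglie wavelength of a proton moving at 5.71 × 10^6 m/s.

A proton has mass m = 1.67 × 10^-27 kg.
6.95 × 10^-14 m

Using the de Broglie relation λ = h/(mv):

λ = h/(mv)
λ = (6.626 × 10^-34 J·s) / (1.67 × 10^-27 kg × 5.71 × 10^6 m/s)
λ = 6.95 × 10^-14 m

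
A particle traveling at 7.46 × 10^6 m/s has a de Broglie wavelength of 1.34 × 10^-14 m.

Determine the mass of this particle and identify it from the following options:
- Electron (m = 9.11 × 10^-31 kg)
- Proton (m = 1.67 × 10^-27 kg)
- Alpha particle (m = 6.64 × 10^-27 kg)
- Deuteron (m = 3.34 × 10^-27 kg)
The particle is an alpha particle.

From λ = h/(mv), solve for mass:

m = h/(λv)
m = (6.626 × 10^-34 J·s) / (1.34 × 10^-14 m × 7.46 × 10^6 m/s)
m = 6.63 × 10^-27 kg

Comparing with the listed masses, this is closest to an alpha particle.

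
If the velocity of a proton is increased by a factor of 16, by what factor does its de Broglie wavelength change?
The wavelength decreases by a factor of 16.

From λ = h/(mv), the wavelength is inversely proportional to velocity:

λ ∝ 1/v

If v → 16v, then λ → λ/16

When velocity is increased by a factor of 16, the wavelength decreases by a factor of 16.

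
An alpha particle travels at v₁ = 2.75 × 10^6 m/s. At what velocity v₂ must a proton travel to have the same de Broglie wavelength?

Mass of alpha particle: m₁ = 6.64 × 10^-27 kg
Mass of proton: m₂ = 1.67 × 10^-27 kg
v₂ = 1.09 × 10^7 m/s

For equal de Broglie wavelengths: λ₁ = λ₂

h/(m₁v₁) = h/(m₂v₂)
m₁v₁ = m₂v₂
v₂ = v₁ · (m₁/m₂)

v₂ = 2.75 × 10^6 m/s × (6.64 × 10^-27 kg / 1.67 × 10^-27 kg)
v₂ = 1.09 × 10^7 m/s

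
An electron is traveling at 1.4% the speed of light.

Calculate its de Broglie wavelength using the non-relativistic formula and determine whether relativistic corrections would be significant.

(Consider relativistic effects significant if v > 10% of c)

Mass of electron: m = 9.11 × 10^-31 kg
No, relativistic corrections are not needed.

Using the non-relativistic de Broglie formula λ = h/(mv):

v = 1.4% × c = 4.197 × 10^6 m/s

λ = h/(mv)
λ = (6.626 × 10^-34 J·s) / (9.11 × 10^-31 kg × 4.197 × 10^6 m/s)
λ = 1.73 × 10^-10 m

Since v = 1.4% of c < 10% of c, relativistic corrections are NOT significant and this non-relativistic result is a good approximation.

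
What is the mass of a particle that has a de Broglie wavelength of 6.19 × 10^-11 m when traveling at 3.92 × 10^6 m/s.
2.73 × 10^-30 kg

From the de Broglie relation λ = h/(mv), we solve for m:

m = h/(λv)
m = (6.626 × 10^-34 J·s) / (6.19 × 10^-11 m × 3.92 × 10^6 m/s)
m = 2.73 × 10^-30 kg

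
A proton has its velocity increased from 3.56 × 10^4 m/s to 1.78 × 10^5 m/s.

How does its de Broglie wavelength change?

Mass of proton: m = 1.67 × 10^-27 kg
The wavelength decreases by a factor of 5.

Using λ = h/(mv):

Initial wavelength: λ₁ = h/(mv₁) = 1.11 × 10^-11 m
Final wavelength: λ₂ = h/(mv₂) = 2.23 × 10^-12 m

Since λ ∝ 1/v, when velocity increases by a factor of 5, the wavelength decreases by a factor of 5.

λ₂/λ₁ = v₁/v₂ = 1/5

The wavelength decreases by a factor of 5.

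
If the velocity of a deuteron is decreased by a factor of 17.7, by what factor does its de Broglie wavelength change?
The wavelength increases by a factor of 17.7.

From λ = h/(mv), the wavelength is inversely proportional to velocity:

λ ∝ 1/v

If v → v/17.7, then λ → 17.7λ

When velocity is decreased by a factor of 17.7, the wavelength increases by a factor of 17.7.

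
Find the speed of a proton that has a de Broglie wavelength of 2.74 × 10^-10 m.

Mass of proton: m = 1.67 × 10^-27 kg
1.45 × 10^3 m/s

From the de Broglie relation λ = h/(mv), we solve for v:

v = h/(mλ)
v = (6.626 × 10^-34 J·s) / (1.67 × 10^-27 kg × 2.74 × 10^-10 m)
v = 1.45 × 10^3 m/s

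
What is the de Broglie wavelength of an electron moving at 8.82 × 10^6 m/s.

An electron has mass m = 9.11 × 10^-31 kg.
8.25 × 10^-11 m

Using the de Broglie relation λ = h/(mv):

λ = h/(mv)
λ = (6.626 × 10^-34 J·s) / (9.11 × 10^-31 kg × 8.82 × 10^6 m/s)
λ = 8.25 × 10^-11 m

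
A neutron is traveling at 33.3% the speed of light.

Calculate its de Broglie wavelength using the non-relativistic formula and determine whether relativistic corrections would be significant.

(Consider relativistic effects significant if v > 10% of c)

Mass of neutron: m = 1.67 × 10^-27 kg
Yes, relativistic corrections are needed.

Using the non-relativistic de Broglie formula λ = h/(mv):

v = 33.3% × c = 9.983 × 10^7 m/s

λ = h/(mv)
λ = (6.626 × 10^-34 J·s) / (1.67 × 10^-27 kg × 9.983 × 10^7 m/s)
λ = 3.97 × 10^-15 m

Since v = 33.3% of c > 10% of c, relativistic corrections ARE significant and the actual wavelength would differ from this non-relativistic estimate.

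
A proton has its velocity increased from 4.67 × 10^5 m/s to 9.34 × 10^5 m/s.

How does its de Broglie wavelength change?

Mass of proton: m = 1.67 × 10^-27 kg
The wavelength decreases by a factor of 2.

Using λ = h/(mv):

Initial wavelength: λ₁ = h/(mv₁) = 8.50 × 10^-13 m
Final wavelength: λ₂ = h/(mv₂) = 4.25 × 10^-13 m

Since λ ∝ 1/v, when velocity increases by a factor of 2, the wavelength decreases by a factor of 2.

λ₂/λ₁ = v₁/v₂ = 1/2

The wavelength decreases by a factor of 2.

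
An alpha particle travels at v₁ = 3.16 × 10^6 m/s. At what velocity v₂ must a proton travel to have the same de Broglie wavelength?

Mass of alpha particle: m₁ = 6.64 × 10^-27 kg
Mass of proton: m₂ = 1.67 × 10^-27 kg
v₂ = 1.26 × 10^7 m/s

For equal de Broglie wavelengths: λ₁ = λ₂

h/(m₁v₁) = h/(m₂v₂)
m₁v₁ = m₂v₂
v₂ = v₁ · (m₁/m₂)

v₂ = 3.16 × 10^6 m/s × (6.64 × 10^-27 kg / 1.67 × 10^-27 kg)
v₂ = 1.26 × 10^7 m/s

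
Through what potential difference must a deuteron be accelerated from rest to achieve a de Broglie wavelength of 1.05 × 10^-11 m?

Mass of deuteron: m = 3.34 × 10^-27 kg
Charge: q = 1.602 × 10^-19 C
3.72 V

From λ = h/√(2mqV), we solve for V:

λ² = h²/(2mqV)
V = h²/(2mqλ²)
V = (6.626 × 10^-34 J·s)² / (2 × 3.34 × 10^-27 kg × 1.602 × 10^-19 C × (1.05 × 10^-11 m)²)
V = 3.72 V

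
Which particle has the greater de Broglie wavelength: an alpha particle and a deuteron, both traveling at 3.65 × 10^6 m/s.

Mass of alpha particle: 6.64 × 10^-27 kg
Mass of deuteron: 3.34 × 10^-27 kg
The deuteron has the longer wavelength.

Using λ = h/(mv), since both particles have the same velocity, the wavelength depends only on mass.

For alpha particle: λ₁ = h/(m₁v) = 2.73 × 10^-14 m
For deuteron: λ₂ = h/(m₂v) = 5.44 × 10^-14 m

Since λ ∝ 1/m at constant velocity, the lighter particle has the longer wavelength.

The deuteron has the longer de Broglie wavelength.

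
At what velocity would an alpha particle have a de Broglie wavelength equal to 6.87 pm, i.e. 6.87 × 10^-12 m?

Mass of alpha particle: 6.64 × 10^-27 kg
1.45 × 10^4 m/s

From λ = h/(mv), solve for v:

v = h/(mλ)
v = (6.626 × 10^-34 J·s) / (6.64 × 10^-27 kg × 6.87 × 10^-12 m)
v = 1.45 × 10^4 m/s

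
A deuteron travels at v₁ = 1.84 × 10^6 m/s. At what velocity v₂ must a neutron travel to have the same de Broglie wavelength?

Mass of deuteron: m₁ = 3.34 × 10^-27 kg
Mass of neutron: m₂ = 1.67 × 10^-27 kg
v₂ = 3.68 × 10^6 m/s

For equal de Broglie wavelengths: λ₁ = λ₂

h/(m₁v₁) = h/(m₂v₂)
m₁v₁ = m₂v₂
v₂ = v₁ · (m₁/m₂)

v₂ = 1.84 × 10^6 m/s × (3.34 × 10^-27 kg / 1.67 × 10^-27 kg)
v₂ = 3.68 × 10^6 m/s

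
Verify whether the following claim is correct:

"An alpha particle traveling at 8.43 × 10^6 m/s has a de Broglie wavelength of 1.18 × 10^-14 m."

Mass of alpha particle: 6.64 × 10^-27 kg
True

The claim is correct.

Using λ = h/(mv):
λ = (6.626 × 10^-34 J·s) / (6.64 × 10^-27 kg × 8.43 × 10^6 m/s)
λ = 1.18 × 10^-14 m

This matches the claimed value.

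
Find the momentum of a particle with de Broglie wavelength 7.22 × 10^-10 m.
9.18 × 10^-25 kg·m/s

From the de Broglie relation λ = h/p, we solve for p:

p = h/λ
p = (6.626 × 10^-34 J·s) / (7.22 × 10^-10 m)
p = 9.18 × 10^-25 kg·m/s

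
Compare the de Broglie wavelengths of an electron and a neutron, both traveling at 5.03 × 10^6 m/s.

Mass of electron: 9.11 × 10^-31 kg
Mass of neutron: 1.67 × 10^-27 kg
The electron has the longer wavelength.

Using λ = h/(mv), since both particles have the same velocity, the wavelength depends only on mass.

For electron: λ₁ = h/(m₁v) = 1.45 × 10^-10 m
For neutron: λ₂ = h/(m₂v) = 7.89 × 10^-14 m

Since λ ∝ 1/m at constant velocity, the lighter particle has the longer wavelength.

The electron has the longer de Broglie wavelength.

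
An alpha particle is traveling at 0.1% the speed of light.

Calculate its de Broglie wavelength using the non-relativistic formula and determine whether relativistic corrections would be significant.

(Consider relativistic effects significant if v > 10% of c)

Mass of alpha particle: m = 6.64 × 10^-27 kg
No, relativistic corrections are not needed.

Using the non-relativistic de Broglie formula λ = h/(mv):

v = 0.1% × c = 2.998 × 10^5 m/s

λ = h/(mv)
λ = (6.626 × 10^-34 J·s) / (6.64 × 10^-27 kg × 2.998 × 10^5 m/s)
λ = 3.33 × 10^-13 m

Since v = 0.1% of c < 10% of c, relativistic corrections are NOT significant and this non-relativistic result is a good approximation.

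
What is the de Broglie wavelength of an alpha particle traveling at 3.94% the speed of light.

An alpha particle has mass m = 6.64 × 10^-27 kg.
8.45 × 10^-15 m

Using the de Broglie relation λ = h/(mv):

v = 3.94% × c = 1.181 × 10^7 m/s

λ = h/(mv)
λ = (6.626 × 10^-34 J·s) / (6.64 × 10^-27 kg × 1.181 × 10^7 m/s)
λ = 8.45 × 10^-15 m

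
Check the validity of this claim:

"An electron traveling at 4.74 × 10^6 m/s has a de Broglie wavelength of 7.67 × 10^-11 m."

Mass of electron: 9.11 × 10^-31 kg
False

The claim is incorrect.

Using λ = h/(mv):
λ = (6.626 × 10^-34 J·s) / (9.11 × 10^-31 kg × 4.74 × 10^6 m/s)
λ = 1.53 × 10^-10 m

The actual wavelength differs from the claimed 7.67 × 10^-11 m.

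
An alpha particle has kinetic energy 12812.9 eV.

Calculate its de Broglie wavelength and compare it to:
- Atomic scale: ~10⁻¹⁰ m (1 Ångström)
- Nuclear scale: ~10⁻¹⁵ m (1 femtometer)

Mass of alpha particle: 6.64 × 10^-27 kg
λ = 1.27 × 10^-13 m, which is between nuclear and atomic scales.

Using λ = h/√(2mKE):

KE = 12812.9 eV = 2.053 × 10^-15 J

λ = h/√(2mKE)
λ = (6.626 × 10^-34 J·s) / √(2 × 6.64 × 10^-27 kg × 2.053 × 10^-15 J)
λ = 1.27 × 10^-13 m

Comparison:
- Atomic scale (10⁻¹⁰ m): λ is 0.0013× this size
- Nuclear scale (10⁻¹⁵ m): λ is 1.3e+02× this size

The wavelength is between nuclear and atomic scales.

This wavelength is appropriate for probing atomic structure but too large for nuclear physics experiments.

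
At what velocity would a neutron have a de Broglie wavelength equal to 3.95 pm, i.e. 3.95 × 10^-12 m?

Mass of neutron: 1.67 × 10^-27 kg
1.00 × 10^5 m/s

From λ = h/(mv), solve for v:

v = h/(mλ)
v = (6.626 × 10^-34 J·s) / (1.67 × 10^-27 kg × 3.95 × 10^-12 m)
v = 1.00 × 10^5 m/s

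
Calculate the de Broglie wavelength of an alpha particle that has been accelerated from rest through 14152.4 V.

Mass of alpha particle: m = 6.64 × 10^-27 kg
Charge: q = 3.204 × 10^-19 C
8.54 × 10^-14 m

When a particle is accelerated through voltage V, it gains kinetic energy KE = qV.

The de Broglie wavelength is then λ = h/√(2mqV):

λ = h/√(2mqV)
λ = (6.626 × 10^-34 J·s) / √(2 × 6.64 × 10^-27 kg × 3.204 × 10^-19 C × 14152.4 V)
λ = 8.54 × 10^-14 m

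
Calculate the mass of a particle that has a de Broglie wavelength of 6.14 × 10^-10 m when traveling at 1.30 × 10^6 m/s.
8.30 × 10^-31 kg

From the de Broglie relation λ = h/(mv), we solve for m:

m = h/(λv)
m = (6.626 × 10^-34 J·s) / (6.14 × 10^-10 m × 1.30 × 10^6 m/s)
m = 8.30 × 10^-31 kg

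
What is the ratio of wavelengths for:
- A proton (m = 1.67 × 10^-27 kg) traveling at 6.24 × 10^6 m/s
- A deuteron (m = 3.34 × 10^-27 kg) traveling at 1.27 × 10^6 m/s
λ₁/λ₂ = 0.407

Using λ = h/(mv):

λ₁ = h/(m₁v₁) = 6.36 × 10^-14 m
λ₂ = h/(m₂v₂) = 1.56 × 10^-13 m

Ratio λ₁/λ₂ = (m₂v₂)/(m₁v₁)
         = (3.34 × 10^-27 kg × 1.27 × 10^6 m/s) / (1.67 × 10^-27 kg × 6.24 × 10^6 m/s)
         = 0.407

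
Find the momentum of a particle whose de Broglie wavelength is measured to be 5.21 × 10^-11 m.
1.27 × 10^-23 kg·m/s

From the de Broglie relation λ = h/p, we solve for p:

p = h/λ
p = (6.626 × 10^-34 J·s) / (5.21 × 10^-11 m)
p = 1.27 × 10^-23 kg·m/s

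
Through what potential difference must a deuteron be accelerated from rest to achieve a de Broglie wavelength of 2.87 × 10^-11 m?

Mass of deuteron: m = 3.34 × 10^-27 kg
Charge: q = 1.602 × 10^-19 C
4.98 × 10^-1 V

From λ = h/√(2mqV), we solve for V:

λ² = h²/(2mqV)
V = h²/(2mqλ²)
V = (6.626 × 10^-34 J·s)² / (2 × 3.34 × 10^-27 kg × 1.602 × 10^-19 C × (2.87 × 10^-11 m)²)
V = 4.98 × 10^-1 V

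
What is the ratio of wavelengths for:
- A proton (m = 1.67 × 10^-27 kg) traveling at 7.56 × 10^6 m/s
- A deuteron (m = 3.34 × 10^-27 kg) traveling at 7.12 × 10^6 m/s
λ₁/λ₂ = 1.88

Using λ = h/(mv):

λ₁ = h/(m₁v₁) = 5.25 × 10^-14 m
λ₂ = h/(m₂v₂) = 2.79 × 10^-14 m

Ratio λ₁/λ₂ = (m₂v₂)/(m₁v₁)
         = (3.34 × 10^-27 kg × 7.12 × 10^6 m/s) / (1.67 × 10^-27 kg × 7.56 × 10^6 m/s)
         = 1.88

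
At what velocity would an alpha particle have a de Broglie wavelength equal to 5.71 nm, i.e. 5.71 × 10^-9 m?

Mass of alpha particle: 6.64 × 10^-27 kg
1.75 × 10^1 m/s

From λ = h/(mv), solve for v:

v = h/(mλ)
v = (6.626 × 10^-34 J·s) / (6.64 × 10^-27 kg × 5.71 × 10^-9 m)
v = 1.75 × 10^1 m/s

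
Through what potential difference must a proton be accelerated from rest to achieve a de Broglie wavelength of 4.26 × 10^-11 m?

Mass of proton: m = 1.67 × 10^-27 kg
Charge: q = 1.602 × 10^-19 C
4.52 × 10^-1 V

From λ = h/√(2mqV), we solve for V:

λ² = h²/(2mqV)
V = h²/(2mqλ²)
V = (6.626 × 10^-34 J·s)² / (2 × 1.67 × 10^-27 kg × 1.602 × 10^-19 C × (4.26 × 10^-11 m)²)
V = 4.52 × 10^-1 V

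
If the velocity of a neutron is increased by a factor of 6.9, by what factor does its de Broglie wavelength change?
The wavelength decreases by a factor of 6.9.

From λ = h/(mv), the wavelength is inversely proportional to velocity:

λ ∝ 1/v

If v → 6.9v, then λ → λ/6.9

When velocity is increased by a factor of 6.9, the wavelength decreases by a factor of 6.9.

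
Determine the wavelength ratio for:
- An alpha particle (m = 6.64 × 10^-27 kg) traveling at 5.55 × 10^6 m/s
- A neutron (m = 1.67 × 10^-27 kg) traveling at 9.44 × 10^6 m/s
λ₁/λ₂ = 0.428

Using λ = h/(mv):

λ₁ = h/(m₁v₁) = 1.80 × 10^-14 m
λ₂ = h/(m₂v₂) = 4.20 × 10^-14 m

Ratio λ₁/λ₂ = (m₂v₂)/(m₁v₁)
         = (1.67 × 10^-27 kg × 9.44 × 10^6 m/s) / (6.64 × 10^-27 kg × 5.55 × 10^6 m/s)
         = 0.428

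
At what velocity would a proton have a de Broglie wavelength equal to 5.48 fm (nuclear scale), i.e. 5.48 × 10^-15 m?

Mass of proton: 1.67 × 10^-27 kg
7.24 × 10^7 m/s

From λ = h/(mv), solve for v:

v = h/(mλ)
v = (6.626 × 10^-34 J·s) / (1.67 × 10^-27 kg × 5.48 × 10^-15 m)
v = 7.24 × 10^7 m/s

Note: This velocity is 24.2% of the speed of light, so relativistic corrections would be needed for a more accurate calculation.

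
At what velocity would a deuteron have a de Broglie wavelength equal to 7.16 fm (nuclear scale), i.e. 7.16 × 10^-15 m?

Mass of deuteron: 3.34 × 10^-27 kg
2.77 × 10^7 m/s

From λ = h/(mv), solve for v:

v = h/(mλ)
v = (6.626 × 10^-34 J·s) / (3.34 × 10^-27 kg × 7.16 × 10^-15 m)
v = 2.77 × 10^7 m/s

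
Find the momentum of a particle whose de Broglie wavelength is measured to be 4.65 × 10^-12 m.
1.42 × 10^-22 kg·m/s

From the de Broglie relation λ = h/p, we solve for p:

p = h/λ
p = (6.626 × 10^-34 J·s) / (4.65 × 10^-12 m)
p = 1.42 × 10^-22 kg·m/s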